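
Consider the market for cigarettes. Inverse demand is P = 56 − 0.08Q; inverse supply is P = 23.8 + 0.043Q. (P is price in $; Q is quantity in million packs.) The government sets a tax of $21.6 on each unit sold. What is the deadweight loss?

Competitive equilibrium: 56 − 0.08Q = 23.8 + 0.043Q → Q* = 261.78862, P* = 35.05691.
With the tax, the buyer price exceeds the seller price by 21.6: (56 − 0.08Q) − (23.8 + 0.043Q) = 21.6 → Q' = 86.17886.
ΔQ = 261.78862 − 86.17886 = 175.60976; the wedge equals the tax, 21.6.
Welfare loss = ½ × 175.60976 × 21.6 = $1896.59 million.

$1896.59 million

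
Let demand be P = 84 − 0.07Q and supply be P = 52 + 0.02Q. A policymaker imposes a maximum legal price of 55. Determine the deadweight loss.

1901.39

Competitive equilibrium: 84 − 0.07Q = 52 + 0.02Q → Q* = 355.5556, P* = 59.1111.
At the ceiling P = 55, quantity supplied = (55 − 52)/0.02 = 150.
Willingness to pay at Q' = 150: 84 − 0.07·150 = 73.5.
ΔQ = 355.5556 − 150 = 205.5556; wedge = 73.5 − 55 = 18.5.
DWL = ½ × 205.5556 × 18.5 = 1901.39.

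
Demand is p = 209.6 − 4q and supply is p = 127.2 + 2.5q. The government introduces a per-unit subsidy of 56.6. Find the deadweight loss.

246.43

Competitive equilibrium: 209.6 − 4q = 127.2 + 2.5q → q* = 12.6769, p* = 158.8923.
The subsidy lowers effective supply by 56.6: p = 70.6 + 2.5q.
New quantity: 209.6 − 4q = 70.6 + 2.5q → q' = 21.3846.
Overproduction Δq = 21.3846 − 12.6769 = 8.7077; wedge = subsidy = 56.6.
Welfare loss = ½ × 8.7077 × 56.6 = 246.43.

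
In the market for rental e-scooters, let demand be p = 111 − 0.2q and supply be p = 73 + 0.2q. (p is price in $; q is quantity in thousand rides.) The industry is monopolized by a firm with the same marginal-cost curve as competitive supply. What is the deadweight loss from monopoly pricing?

$200.56 thousand

Competitive equilibrium: 111 − 0.2q = 73 + 0.2q → q* = 95, p* = 92.
Marginal revenue: MR = 111 − 0.4q. Set MR = MC: 111 − 0.4q = 73 + 0.2q → q_m = 63.33333.
Price p_m = 111 − 0.2·63.33333 = 98.33333; MC(q_m) = 73 + 0.2·63.33333 = 85.66667.
Competitive q* = 95, so Δq = 31.66667; wedge = 98.33333 − 85.66667 = 12.66666.
The triangle = ½ × 31.66667 × 12.66666 = $200.56 thousand.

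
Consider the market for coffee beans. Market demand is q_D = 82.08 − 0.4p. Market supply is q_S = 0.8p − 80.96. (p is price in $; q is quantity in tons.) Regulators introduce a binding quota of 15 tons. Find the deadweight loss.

$304.01

In inverse form: demand p = 205.2 − 2.5q, supply p = 101.2 + 1.25q.
Competitive equilibrium: 205.2 − 2.5q = 101.2 + 1.25q → q* = 27.7333, p* = 135.8667.
At q = 15: demand price = 205.2 − 2.5·15 = 167.7; supply price = 101.2 + 1.25·15 = 119.95.
Δq = 27.7333 − 15 = 12.7333; wedge = 167.7 − 119.95 = 47.75.
DWL = ½ × 12.7333 × 47.75 = $304.01.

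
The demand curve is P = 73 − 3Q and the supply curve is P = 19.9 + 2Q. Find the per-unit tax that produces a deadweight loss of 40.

Competitive equilibrium: 73 − 3Q = 19.9 + 2Q → Q* = 10.62, P* = 41.14.
A tax t gives ΔQ = t/5 and wedge t, so DWL = t²/10.
t²/10 = 40 → t² = 400 → t = 20.

20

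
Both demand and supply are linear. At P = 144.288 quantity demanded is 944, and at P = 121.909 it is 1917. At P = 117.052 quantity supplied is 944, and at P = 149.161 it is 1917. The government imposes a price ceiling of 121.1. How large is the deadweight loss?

3703.58

Demand slope = (121.909 − 144.288)/(1917 − 944) = −0.023, so P = 166 − 0.023Q.
Supply slope = (149.161 − 117.052)/(1917 − 944) = 0.033, so P = 85.9 + 0.033Q.
Competitive equilibrium: 166 − 0.023Q = 85.9 + 0.033Q → Q* = 1430.35714, P* = 133.10179.
At the ceiling P = 121.1, quantity supplied = (121.1 − 85.9)/0.033 = 1066.66667.
Willingness to pay at Q' = 1066.66667: 166 − 0.023·1066.66667 = 141.46667.
ΔQ = 1430.35714 − 1066.66667 = 363.69047; wedge = 141.46667 − 121.1 = 20.36667.
Deadweight loss = ½ × 363.69047 × 20.36667 = 3703.58.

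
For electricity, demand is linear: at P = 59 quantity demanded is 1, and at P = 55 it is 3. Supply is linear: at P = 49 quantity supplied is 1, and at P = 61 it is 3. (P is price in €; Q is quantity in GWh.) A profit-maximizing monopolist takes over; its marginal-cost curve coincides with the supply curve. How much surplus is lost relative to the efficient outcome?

€0.81

Demand slope = (55 − 59)/(3 − 1) = −2, so P = 61 − 2Q.
Supply slope = (61 − 49)/(3 − 1) = 6, so P = 43 + 6Q.
Competitive equilibrium: 61 − 2Q = 43 + 6Q → Q* = 2.25, P* = 56.5.
Marginal revenue: MR = 61 − 4Q. Set MR = MC: 61 − 4Q = 43 + 6Q → Q_m = 1.8.
Price P_m = 61 − 2·1.8 = 57.4; MC(Q_m) = 43 + 6·1.8 = 53.8.
Competitive Q* = 2.25, so ΔQ = 0.45; wedge = 57.4 − 53.8 = 3.6.
Welfare loss = ½ × 0.45 × 3.6 = €0.81.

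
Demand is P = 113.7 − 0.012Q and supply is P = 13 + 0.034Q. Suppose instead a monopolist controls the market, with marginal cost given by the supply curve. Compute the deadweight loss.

4718.21

Competitive equilibrium: 113.7 − 0.012Q = 13 + 0.034Q → Q* = 2189.130435, P* = 87.430435.
Marginal revenue: MR = 113.7 − 0.024Q. Set MR = MC: 113.7 − 0.024Q = 13 + 0.034Q → Q_m = 1736.206897.
Price P_m = 113.7 − 0.012·1736.206897 = 92.865517; MC(Q_m) = 13 + 0.034·1736.206897 = 72.031034.
Competitive Q* = 2189.130435, so ΔQ = 452.923538; wedge = 92.865517 − 72.031034 = 20.834483.
DWL = ½ × 452.923538 × 20.834483 = 4718.21.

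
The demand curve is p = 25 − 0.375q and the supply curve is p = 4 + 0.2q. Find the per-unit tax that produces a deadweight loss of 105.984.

Competitive equilibrium: 25 − 0.375q = 4 + 0.2q → q* = 36.5217, p* = 11.3043.
A tax t gives Δq = t/0.575 and wedge t, so DWL = t²/1.15.
t²/1.15 = 105.984 → t² = 121.8816 → t = 11.04.

11.04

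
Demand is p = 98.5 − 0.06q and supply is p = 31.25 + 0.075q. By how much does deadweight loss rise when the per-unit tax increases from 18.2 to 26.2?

1315.56

Competitive equilibrium: 98.5 − 0.06q = 31.25 + 0.075q → q* = 498.1481, p* = 68.6111.
For a per-unit tax t: Δq = t/0.135, so DWL = ½·t·(t/0.135) = t²/0.27.
At t = 18.2: DWL = 1226.815. At t = 26.2: DWL = 2542.37.
Increase = 2542.37 − 1226.815 = 1315.56.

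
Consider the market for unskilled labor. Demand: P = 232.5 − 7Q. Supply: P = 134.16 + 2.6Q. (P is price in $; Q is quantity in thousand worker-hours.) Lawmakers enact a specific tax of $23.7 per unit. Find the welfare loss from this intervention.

$29.25 thousand

Competitive equilibrium: 232.5 − 7Q = 134.16 + 2.6Q → Q* = 10.24375, P* = 160.79375.
With the tax, the buyer price exceeds the seller price by 23.7: (232.5 − 7Q) − (134.16 + 2.6Q) = 23.7 → Q' = 7.775.
ΔQ = 10.24375 − 7.775 = 2.46875; the wedge equals the tax, 23.7.
Deadweight loss = ½ × 2.46875 × 23.7 = $29.25 thousand.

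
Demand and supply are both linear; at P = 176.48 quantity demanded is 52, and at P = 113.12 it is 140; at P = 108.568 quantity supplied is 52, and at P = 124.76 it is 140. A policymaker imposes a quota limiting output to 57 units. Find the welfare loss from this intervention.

2222.65

Demand slope = (113.12 − 176.48)/(140 − 52) = −0.72, so P = 213.92 − 0.72Q.
Supply slope = (124.76 − 108.568)/(140 − 52) = 0.184, so P = 99 + 0.184Q.
Competitive equilibrium: 213.92 − 0.72Q = 99 + 0.184Q → Q* = 127.1239, P* = 122.3908.
At Q = 57: demand price = 213.92 − 0.72·57 = 172.88; supply price = 99 + 0.184·57 = 109.488.
ΔQ = 127.1239 − 57 = 70.1239; wedge = 172.88 − 109.488 = 63.392.
The triangle = ½ × 70.1239 × 63.392 = 2222.65.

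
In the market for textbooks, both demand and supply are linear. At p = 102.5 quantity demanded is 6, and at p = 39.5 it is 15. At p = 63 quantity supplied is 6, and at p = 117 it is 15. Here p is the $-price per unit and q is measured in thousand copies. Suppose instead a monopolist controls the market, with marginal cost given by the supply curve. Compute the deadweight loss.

Demand slope = (39.5 − 102.5)/(15 − 6) = −7, so p = 144.5 − 7q.
Supply slope = (117 − 63)/(15 − 6) = 6, so p = 27 + 6q.
Competitive equilibrium: 144.5 − 7q = 27 + 6q → q* = 9.0385, p* = 81.2308.
Marginal revenue: MR = 144.5 − 14q. Set MR = MC: 144.5 − 14q = 27 + 6q → q_m = 5.875.
Price p_m = 144.5 − 7·5.875 = 103.375; MC(q_m) = 27 + 6·5.875 = 62.25.
Competitive q* = 9.0385, so Δq = 3.1635; wedge = 103.375 − 62.25 = 41.125.
DWL = ½ × 3.1635 × 41.125 = $65.05 thousand.

$65.05 thousand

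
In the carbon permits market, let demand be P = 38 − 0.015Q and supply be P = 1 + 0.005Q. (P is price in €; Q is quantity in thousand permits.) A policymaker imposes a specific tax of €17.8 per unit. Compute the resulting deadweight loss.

Competitive equilibrium: 38 − 0.015Q = 1 + 0.005Q → Q* = 1850, P* = 10.25.
With the tax, the buyer price exceeds the seller price by 17.8: (38 − 0.015Q) − (1 + 0.005Q) = 17.8 → Q' = 960.
ΔQ = 1850 − 960 = 890; the wedge equals the tax, 17.8.
The triangle = ½ × 890 × 17.8 = €7921 thousand.

€7921 thousand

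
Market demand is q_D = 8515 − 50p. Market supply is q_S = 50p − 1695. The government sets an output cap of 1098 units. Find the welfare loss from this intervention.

In inverse form: demand p = 170.3 − 0.02q, supply p = 33.9 + 0.02q.
Competitive equilibrium: 170.3 − 0.02q = 33.9 + 0.02q → q* = 3410, p* = 102.1.
At q = 1098: demand price = 170.3 − 0.02·1098 = 148.34; supply price = 33.9 + 0.02·1098 = 55.86.
Δq = 3410 − 1098 = 2312; wedge = 148.34 − 55.86 = 92.48.
The triangle = ½ × 2312 × 92.48 = 106906.88.

106906.88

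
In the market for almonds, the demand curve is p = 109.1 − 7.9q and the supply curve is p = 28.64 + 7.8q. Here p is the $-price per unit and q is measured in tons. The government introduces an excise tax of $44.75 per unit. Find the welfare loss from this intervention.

$63.78

Competitive equilibrium: 109.1 − 7.9q = 28.64 + 7.8q → q* = 5.1248, p* = 68.6138.
With the tax, the buyer price exceeds the seller price by 44.75: (109.1 − 7.9q) − (28.64 + 7.8q) = 44.75 → q' = 2.2745.
Δq = 5.1248 − 2.2745 = 2.8503; the wedge equals the tax, 44.75.
Welfare loss = ½ × 2.8503 × 44.75 = $63.78.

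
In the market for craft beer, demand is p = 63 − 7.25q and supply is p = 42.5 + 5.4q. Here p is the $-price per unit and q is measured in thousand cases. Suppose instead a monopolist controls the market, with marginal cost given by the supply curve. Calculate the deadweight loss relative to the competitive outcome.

$2.20 thousand

Competitive equilibrium: 63 − 7.25q = 42.5 + 5.4q → q* = 1.6206, p* = 51.251.
Marginal revenue: MR = 63 − 14.5q. Set MR = MC: 63 − 14.5q = 42.5 + 5.4q → q_m = 1.0302.
Price p_m = 63 − 7.25·1.0302 = 55.5311; MC(q_m) = 42.5 + 5.4·1.0302 = 48.0631.
Competitive q* = 1.6206, so Δq = 0.5904; wedge = 55.5311 − 48.0631 = 7.468.
Welfare loss = ½ × 0.5904 × 7.468 = $2.20 thousand.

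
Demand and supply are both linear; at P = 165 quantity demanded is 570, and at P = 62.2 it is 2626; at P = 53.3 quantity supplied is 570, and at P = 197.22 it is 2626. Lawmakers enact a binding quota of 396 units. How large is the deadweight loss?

Demand slope = (62.2 − 165)/(2626 − 570) = −0.05, so P = 193.5 − 0.05Q.
Supply slope = (197.22 − 53.3)/(2626 − 570) = 0.07, so P = 13.4 + 0.07Q.
Competitive equilibrium: 193.5 − 0.05Q = 13.4 + 0.07Q → Q* = 1500.8333, P* = 118.4583.
At Q = 396: demand price = 193.5 − 0.05·396 = 173.7; supply price = 13.4 + 0.07·396 = 41.12.
ΔQ = 1500.8333 − 396 = 1104.8333; wedge = 173.7 − 41.12 = 132.58.
Welfare loss = ½ × 1104.8333 × 132.58 = 73239.40.

73239.40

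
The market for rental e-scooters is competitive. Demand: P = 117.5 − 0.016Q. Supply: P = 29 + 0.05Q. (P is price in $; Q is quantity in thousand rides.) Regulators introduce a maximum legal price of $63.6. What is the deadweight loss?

Competitive equilibrium: 117.5 − 0.016Q = 29 + 0.05Q → Q* = 1340.9091, P* = 96.0455.
At the ceiling P = 63.6, quantity supplied = (63.6 − 29)/0.05 = 692.
Willingness to pay at Q' = 692: 117.5 − 0.016·692 = 106.428.
ΔQ = 1340.9091 − 692 = 648.9091; wedge = 106.428 − 63.6 = 42.828.
DWL = ½ × 648.9091 × 42.828 = $13895.74 thousand.

$13895.74 thousand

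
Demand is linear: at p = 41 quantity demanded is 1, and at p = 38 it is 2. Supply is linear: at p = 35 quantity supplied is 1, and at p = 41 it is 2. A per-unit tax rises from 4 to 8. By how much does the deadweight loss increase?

Demand slope = (38 − 41)/(2 − 1) = −3, so p = 44 − 3q.
Supply slope = (41 − 35)/(2 − 1) = 6, so p = 29 + 6q.
Competitive equilibrium: 44 − 3q = 29 + 6q → q* = 1.6667, p* = 39.
For a per-unit tax t: Δq = t/9, so DWL = ½·t·(t/9) = t²/18.
At t = 4: DWL = 0.889. At t = 8: DWL = 3.556.
Increase = 3.556 − 0.889 = 2.67.

2.67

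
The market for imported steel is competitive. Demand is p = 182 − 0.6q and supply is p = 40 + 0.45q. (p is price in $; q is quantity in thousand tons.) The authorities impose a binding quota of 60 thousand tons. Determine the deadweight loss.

$2971.90 thousand

Competitive equilibrium: 182 − 0.6q = 40 + 0.45q → q* = 135.2381, p* = 100.8571.
At q = 60: demand price = 182 − 0.6·60 = 146; supply price = 40 + 0.45·60 = 67.
Δq = 135.2381 − 60 = 75.2381; wedge = 146 − 67 = 79.
Deadweight loss = ½ × 75.2381 × 79 = $2971.90 thousand.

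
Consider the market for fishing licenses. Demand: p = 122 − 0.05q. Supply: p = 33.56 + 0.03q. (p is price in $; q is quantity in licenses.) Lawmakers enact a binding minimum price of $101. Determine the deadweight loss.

$18796.41

Competitive equilibrium: 122 − 0.05q = 33.56 + 0.03q → q* = 1105.5, p* = 66.725.
At the floor p = 101, quantity demanded = (122 − 101)/0.05 = 420.
Sellers' marginal cost at q' = 420: 33.56 + 0.03·420 = 46.16.
Δq = 1105.5 − 420 = 685.5; wedge = 101 − 46.16 = 54.84.
DWL = ½ × 685.5 × 54.84 = $18796.41.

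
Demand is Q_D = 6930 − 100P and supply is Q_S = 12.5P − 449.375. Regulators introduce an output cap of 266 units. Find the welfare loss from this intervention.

In inverse form: demand P = 69.3 − 0.01Q, supply P = 35.95 + 0.08Q.
Competitive equilibrium: 69.3 − 0.01Q = 35.95 + 0.08Q → Q* = 370.5556, P* = 65.5944.
At Q = 266: demand price = 69.3 − 0.01·266 = 66.64; supply price = 35.95 + 0.08·266 = 57.23.
ΔQ = 370.5556 − 266 = 104.5556; wedge = 66.64 − 57.23 = 9.41.
DWL = ½ × 104.5556 × 9.41 = 491.93.

491.93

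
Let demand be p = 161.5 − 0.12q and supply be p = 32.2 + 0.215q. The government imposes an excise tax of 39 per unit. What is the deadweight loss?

2270.15

Competitive equilibrium: 161.5 − 0.12q = 32.2 + 0.215q → q* = 385.9701, p* = 115.1836.
With the tax, the buyer price exceeds the seller price by 39: (161.5 − 0.12q) − (32.2 + 0.215q) = 39 → q' = 269.5522.
Δq = 385.9701 − 269.5522 = 116.4179; the wedge equals the tax, 39.
Welfare loss = ½ × 116.4179 × 39 = 2270.15.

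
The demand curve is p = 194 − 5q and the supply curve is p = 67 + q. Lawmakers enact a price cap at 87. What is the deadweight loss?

4.08

Competitive equilibrium: 194 − 5q = 67 + q → q* = 21.1667, p* = 88.1667.
At the ceiling p = 87, quantity supplied = (87 − 67)/1 = 20.
Willingness to pay at q' = 20: 194 − 5·20 = 94.
Δq = 21.1667 − 20 = 1.1667; wedge = 94 − 87 = 7.
The triangle = ½ × 1.1667 × 7 = 4.08.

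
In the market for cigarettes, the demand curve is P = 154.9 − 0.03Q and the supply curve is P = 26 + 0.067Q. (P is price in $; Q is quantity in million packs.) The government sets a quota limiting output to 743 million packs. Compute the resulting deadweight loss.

$16647.09 million

Competitive equilibrium: 154.9 − 0.03Q = 26 + 0.067Q → Q* = 1328.866, P* = 115.034.
At Q = 743: demand price = 154.9 − 0.03·743 = 132.61; supply price = 26 + 0.067·743 = 75.781.
ΔQ = 1328.866 − 743 = 585.866; wedge = 132.61 − 75.781 = 56.829.
DWL = ½ × 585.866 × 56.829 = $16647.09 million.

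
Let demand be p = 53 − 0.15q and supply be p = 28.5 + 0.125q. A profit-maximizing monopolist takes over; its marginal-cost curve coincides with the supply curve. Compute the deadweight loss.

135.95

Competitive equilibrium: 53 − 0.15q = 28.5 + 0.125q → q* = 89.0909, p* = 39.6364.
Marginal revenue: MR = 53 − 0.3q. Set MR = MC: 53 − 0.3q = 28.5 + 0.125q → q_m = 57.6471.
Price p_m = 53 − 0.15·57.6471 = 44.3529; MC(q_m) = 28.5 + 0.125·57.6471 = 35.7059.
Competitive q* = 89.0909, so Δq = 31.4438; wedge = 44.3529 − 35.7059 = 8.647.
Welfare loss = ½ × 31.4438 × 8.647 = 135.95.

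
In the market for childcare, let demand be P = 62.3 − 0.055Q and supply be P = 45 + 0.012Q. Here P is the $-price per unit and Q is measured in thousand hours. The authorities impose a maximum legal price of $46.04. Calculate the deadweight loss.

Competitive equilibrium: 62.3 − 0.055Q = 45 + 0.012Q → Q* = 258.20896, P* = 48.09851.
At the ceiling P = 46.04, quantity supplied = (46.04 − 45)/0.012 = 86.66667.
Willingness to pay at Q' = 86.66667: 62.3 − 0.055·86.66667 = 57.53333.
ΔQ = 258.20896 − 86.66667 = 171.54229; wedge = 57.53333 − 46.04 = 11.49333.
Welfare loss = ½ × 171.54229 × 11.49333 = $985.80 thousand.

$985.80 thousand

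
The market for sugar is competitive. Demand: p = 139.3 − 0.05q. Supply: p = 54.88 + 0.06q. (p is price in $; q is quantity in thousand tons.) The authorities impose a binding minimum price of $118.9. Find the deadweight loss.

$7106.42 thousand

Competitive equilibrium: 139.3 − 0.05q = 54.88 + 0.06q → q* = 767.4545, p* = 100.9273.
At the floor p = 118.9, quantity demanded = (139.3 − 118.9)/0.05 = 408.
Sellers' marginal cost at q' = 408: 54.88 + 0.06·408 = 79.36.
Δq = 767.4545 − 408 = 359.4545; wedge = 118.9 − 79.36 = 39.54.
Deadweight loss = ½ × 359.4545 × 39.54 = $7106.42 thousand.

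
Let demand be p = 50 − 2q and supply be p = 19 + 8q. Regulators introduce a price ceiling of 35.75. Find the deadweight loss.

5.06

Competitive equilibrium: 50 − 2q = 19 + 8q → q* = 3.1, p* = 43.8.
At the ceiling p = 35.75, quantity supplied = (35.75 − 19)/8 = 2.0938.
Willingness to pay at q' = 2.0938: 50 − 2·2.0938 = 45.8124.
Δq = 3.1 − 2.0938 = 1.0062; wedge = 45.8124 − 35.75 = 10.0624.
The triangle = ½ × 1.0062 × 10.0624 = 5.06.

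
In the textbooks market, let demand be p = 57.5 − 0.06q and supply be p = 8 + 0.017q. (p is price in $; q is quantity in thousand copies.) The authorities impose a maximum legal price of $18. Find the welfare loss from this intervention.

$114.87 thousand

Competitive equilibrium: 57.5 − 0.06q = 8 + 0.017q → q* = 642.8571, p* = 18.9286.
At the ceiling p = 18, quantity supplied = (18 − 8)/0.017 = 588.2353.
Willingness to pay at q' = 588.2353: 57.5 − 0.06·588.2353 = 22.2059.
Δq = 642.8571 − 588.2353 = 54.6218; wedge = 22.2059 − 18 = 4.2059.
Deadweight loss = ½ × 54.6218 × 4.2059 = $114.87 thousand.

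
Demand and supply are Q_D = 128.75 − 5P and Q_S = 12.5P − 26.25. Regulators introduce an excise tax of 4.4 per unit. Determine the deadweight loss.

In inverse form: demand P = 25.75 − 0.2Q, supply P = 2.1 + 0.08Q.
Competitive equilibrium: 25.75 − 0.2Q = 2.1 + 0.08Q → Q* = 84.4643, P* = 8.8571.
With the tax, the buyer price exceeds the seller price by 4.4: (25.75 − 0.2Q) − (2.1 + 0.08Q) = 4.4 → Q' = 68.75.
ΔQ = 84.4643 − 68.75 = 15.7143; the wedge equals the tax, 4.4.
Deadweight loss = ½ × 15.7143 × 4.4 = 34.57.

34.57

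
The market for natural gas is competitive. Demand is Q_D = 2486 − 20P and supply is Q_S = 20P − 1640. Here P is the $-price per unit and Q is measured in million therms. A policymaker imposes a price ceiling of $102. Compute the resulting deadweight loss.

$26.45 million

In inverse form: demand P = 124.3 − 0.05Q, supply P = 82 + 0.05Q.
Competitive equilibrium: 124.3 − 0.05Q = 82 + 0.05Q → Q* = 423, P* = 103.15.
At the ceiling P = 102, quantity supplied = (102 − 82)/0.05 = 400.
Willingness to pay at Q' = 400: 124.3 − 0.05·400 = 104.3.
ΔQ = 423 − 400 = 23; wedge = 104.3 − 102 = 2.3.
Welfare loss = ½ × 23 × 2.3 = $26.45 million.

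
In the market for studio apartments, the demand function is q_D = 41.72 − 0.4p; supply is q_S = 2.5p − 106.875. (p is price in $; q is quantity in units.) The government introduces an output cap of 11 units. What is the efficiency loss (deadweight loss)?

$151.57

In inverse form: demand p = 104.3 − 2.5q, supply p = 42.75 + 0.4q.
Competitive equilibrium: 104.3 − 2.5q = 42.75 + 0.4q → q* = 21.2241, p* = 51.2397.
At q = 11: demand price = 104.3 − 2.5·11 = 76.8; supply price = 42.75 + 0.4·11 = 47.15.
Δq = 21.2241 − 11 = 10.2241; wedge = 76.8 − 47.15 = 29.65.
DWL = ½ × 10.2241 × 29.65 = $151.57.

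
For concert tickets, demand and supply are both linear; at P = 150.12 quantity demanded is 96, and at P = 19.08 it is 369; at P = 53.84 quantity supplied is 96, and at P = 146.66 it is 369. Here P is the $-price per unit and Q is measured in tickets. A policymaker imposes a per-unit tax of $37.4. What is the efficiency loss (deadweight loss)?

$852.90

Demand slope = (19.08 − 150.12)/(369 − 96) = −0.48, so P = 196.2 − 0.48Q.
Supply slope = (146.66 − 53.84)/(369 − 96) = 0.34, so P = 21.2 + 0.34Q.
Competitive equilibrium: 196.2 − 0.48Q = 21.2 + 0.34Q → Q* = 213.4146, P* = 93.761.
With the tax, the buyer price exceeds the seller price by 37.4: (196.2 − 0.48Q) − (21.2 + 0.34Q) = 37.4 → Q' = 167.8049.
ΔQ = 213.4146 − 167.8049 = 45.6097; the wedge equals the tax, 37.4.
The triangle = ½ × 45.6097 × 37.4 = $852.90.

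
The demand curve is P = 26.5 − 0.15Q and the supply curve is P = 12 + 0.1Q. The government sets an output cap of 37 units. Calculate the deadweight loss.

Competitive equilibrium: 26.5 − 0.15Q = 12 + 0.1Q → Q* = 58, P* = 17.8.
At Q = 37: demand price = 26.5 − 0.15·37 = 20.95; supply price = 12 + 0.1·37 = 15.7.
ΔQ = 58 − 37 = 21; wedge = 20.95 − 15.7 = 5.25.
DWL = ½ × 21 × 5.25 = 55.125.

55.125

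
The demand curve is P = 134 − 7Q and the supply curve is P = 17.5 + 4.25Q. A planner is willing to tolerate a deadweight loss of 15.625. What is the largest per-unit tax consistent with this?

18.75

Competitive equilibrium: 134 − 7Q = 17.5 + 4.25Q → Q* = 10.3556, P* = 61.5111.
A tax t gives ΔQ = t/11.25 and wedge t, so DWL = t²/22.5.
t²/22.5 = 15.625 → t² = 351.5625 → t = 18.75.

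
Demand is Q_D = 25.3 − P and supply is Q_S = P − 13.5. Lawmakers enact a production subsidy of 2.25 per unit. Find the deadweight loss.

In inverse form: demand P = 25.3 − Q, supply P = 13.5 + Q.
Competitive equilibrium: 25.3 − Q = 13.5 + Q → Q* = 5.9, P* = 19.4.
The subsidy lowers effective supply by 2.25: P = 11.25 + Q.
New quantity: 25.3 − Q = 11.25 + Q → Q' = 7.025.
Overproduction ΔQ = 7.025 − 5.9 = 1.125; wedge = subsidy = 2.25.
Deadweight loss = ½ × 1.125 × 2.25 = 1.27.

1.27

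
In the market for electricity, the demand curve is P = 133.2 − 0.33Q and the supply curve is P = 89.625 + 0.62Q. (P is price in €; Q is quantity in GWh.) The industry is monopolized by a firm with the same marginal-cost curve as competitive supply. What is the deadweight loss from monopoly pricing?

Competitive equilibrium: 133.2 − 0.33Q = 89.625 + 0.62Q → Q* = 45.8684, P* = 118.0634.
Marginal revenue: MR = 133.2 − 0.66Q. Set MR = MC: 133.2 − 0.66Q = 89.625 + 0.62Q → Q_m = 34.043.
Price P_m = 133.2 − 0.33·34.043 = 121.9658; MC(Q_m) = 89.625 + 0.62·34.043 = 110.7317.
Competitive Q* = 45.8684, so ΔQ = 11.8254; wedge = 121.9658 − 110.7317 = 11.2341.
Deadweight loss = ½ × 11.8254 × 11.2341 = €66.42.

€66.42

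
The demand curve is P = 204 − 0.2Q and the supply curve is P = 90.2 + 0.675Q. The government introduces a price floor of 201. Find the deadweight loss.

Competitive equilibrium: 204 − 0.2Q = 90.2 + 0.675Q → Q* = 130.0571, P* = 177.9886.
At the floor P = 201, quantity demanded = (204 − 201)/0.2 = 15.
Sellers' marginal cost at Q' = 15: 90.2 + 0.675·15 = 100.325.
ΔQ = 130.0571 − 15 = 115.0571; wedge = 201 − 100.325 = 100.675.
Welfare loss = ½ × 115.0571 × 100.675 = 5791.69.

5791.69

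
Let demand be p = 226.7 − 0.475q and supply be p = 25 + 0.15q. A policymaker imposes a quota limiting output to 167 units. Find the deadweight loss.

Competitive equilibrium: 226.7 − 0.475q = 25 + 0.15q → q* = 322.72, p* = 73.408.
At q = 167: demand price = 226.7 − 0.475·167 = 147.375; supply price = 25 + 0.15·167 = 50.05.
Δq = 322.72 − 167 = 155.72; wedge = 147.375 − 50.05 = 97.325.
DWL = ½ × 155.72 × 97.325 = 7577.72.

7577.72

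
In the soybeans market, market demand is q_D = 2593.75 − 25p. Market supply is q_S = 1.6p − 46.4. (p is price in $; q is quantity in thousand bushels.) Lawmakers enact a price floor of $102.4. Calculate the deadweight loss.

$2057.10 thousand

In inverse form: demand p = 103.75 − 0.04q, supply p = 29 + 0.625q.
Competitive equilibrium: 103.75 − 0.04q = 29 + 0.625q → q* = 112.406, p* = 99.2538.
At the floor p = 102.4, quantity demanded = (103.75 − 102.4)/0.04 = 33.75.
Sellers' marginal cost at q' = 33.75: 29 + 0.625·33.75 = 50.0938.
Δq = 112.406 − 33.75 = 78.656; wedge = 102.4 − 50.0938 = 52.3062.
Welfare loss = ½ × 78.656 × 52.3062 = $2057.10 thousand.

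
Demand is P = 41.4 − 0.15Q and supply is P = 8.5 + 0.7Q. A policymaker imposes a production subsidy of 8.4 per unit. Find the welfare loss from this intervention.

41.51

Competitive equilibrium: 41.4 − 0.15Q = 8.5 + 0.7Q → Q* = 38.7059, P* = 35.5941.
The subsidy lowers effective supply by 8.4: P = 0.1 + 0.7Q.
New quantity: 41.4 − 0.15Q = 0.1 + 0.7Q → Q' = 48.5882.
Overproduction ΔQ = 48.5882 − 38.7059 = 9.8823; wedge = subsidy = 8.4.
Welfare loss = ½ × 9.8823 × 8.4 = 41.51.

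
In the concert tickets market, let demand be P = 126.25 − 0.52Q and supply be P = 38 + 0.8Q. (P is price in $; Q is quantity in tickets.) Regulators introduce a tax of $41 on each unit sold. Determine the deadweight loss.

Competitive equilibrium: 126.25 − 0.52Q = 38 + 0.8Q → Q* = 66.8561, P* = 91.4848.
With the tax, the buyer price exceeds the seller price by 41: (126.25 − 0.52Q) − (38 + 0.8Q) = 41 → Q' = 35.7955.
ΔQ = 66.8561 − 35.7955 = 31.0606; the wedge equals the tax, 41.
Welfare loss = ½ × 31.0606 × 41 = $636.74.

$636.74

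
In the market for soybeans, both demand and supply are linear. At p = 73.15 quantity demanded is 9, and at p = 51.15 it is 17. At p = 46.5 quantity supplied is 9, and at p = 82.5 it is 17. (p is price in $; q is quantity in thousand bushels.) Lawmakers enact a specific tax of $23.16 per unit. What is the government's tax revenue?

$219.59 thousand

Demand slope = (51.15 − 73.15)/(17 − 9) = −2.75, so p = 97.9 − 2.75q.
Supply slope = (82.5 − 46.5)/(17 − 9) = 4.5, so p = 6 + 4.5q.
Competitive equilibrium: 97.9 − 2.75q = 6 + 4.5q → q* = 12.6759, p* = 63.0414.
With the tax, the buyer price exceeds the seller price by 23.16: (97.9 − 2.75q) − (6 + 4.5q) = 23.16 → q' = 9.4814.
Tax revenue = 23.16 × 9.4814 = $219.59 thousand.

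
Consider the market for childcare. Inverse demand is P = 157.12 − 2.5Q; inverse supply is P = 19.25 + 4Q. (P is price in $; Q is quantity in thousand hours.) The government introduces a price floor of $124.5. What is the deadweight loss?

Competitive equilibrium: 157.12 − 2.5Q = 19.25 + 4Q → Q* = 21.2108, P* = 104.0931.
At the floor P = 124.5, quantity demanded = (157.12 − 124.5)/2.5 = 13.048.
Sellers' marginal cost at Q' = 13.048: 19.25 + 4·13.048 = 71.442.
ΔQ = 21.2108 − 13.048 = 8.1628; wedge = 124.5 − 71.442 = 53.058.
Welfare loss = ½ × 8.1628 × 53.058 = $216.55 thousand.

$216.55 thousand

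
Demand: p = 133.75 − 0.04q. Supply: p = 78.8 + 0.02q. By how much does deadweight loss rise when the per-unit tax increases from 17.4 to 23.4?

Competitive equilibrium: 133.75 − 0.04q = 78.8 + 0.02q → q* = 915.8333, p* = 97.1167.
For a per-unit tax t: Δq = t/0.06, so DWL = ½·t·(t/0.06) = t²/0.12.
At t = 17.4: DWL = 2523. At t = 23.4: DWL = 4563.
Increase = 4563 − 2523 = 2040.

2040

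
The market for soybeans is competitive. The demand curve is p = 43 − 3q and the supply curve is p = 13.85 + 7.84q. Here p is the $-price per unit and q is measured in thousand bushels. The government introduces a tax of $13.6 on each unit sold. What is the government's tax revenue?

$19.51 thousand

Competitive equilibrium: 43 − 3q = 13.85 + 7.84q → q* = 2.6891, p* = 34.9327.
With the tax, the buyer price exceeds the seller price by 13.6: (43 − 3q) − (13.85 + 7.84q) = 13.6 → q' = 1.4345.
Tax revenue = 13.6 × 1.4345 = $19.51 thousand.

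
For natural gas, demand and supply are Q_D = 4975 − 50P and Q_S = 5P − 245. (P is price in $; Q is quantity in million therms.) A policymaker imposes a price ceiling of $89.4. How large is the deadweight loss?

In inverse form: demand P = 99.5 − 0.02Q, supply P = 49 + 0.2Q.
Competitive equilibrium: 99.5 − 0.02Q = 49 + 0.2Q → Q* = 229.5455, P* = 94.9091.
At the ceiling P = 89.4, quantity supplied = (89.4 − 49)/0.2 = 202.
Willingness to pay at Q' = 202: 99.5 − 0.02·202 = 95.46.
ΔQ = 229.5455 − 202 = 27.5455; wedge = 95.46 − 89.4 = 6.06.
The triangle = ½ × 27.5455 × 6.06 = $83.46 million.

$83.46 million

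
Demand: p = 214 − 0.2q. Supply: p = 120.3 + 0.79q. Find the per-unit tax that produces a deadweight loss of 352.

26.4

Competitive equilibrium: 214 − 0.2q = 120.3 + 0.79q → q* = 94.6465, p* = 195.0707.
A tax t gives Δq = t/0.99 and wedge t, so DWL = t²/1.98.
t²/1.98 = 352 → t² = 696.96 → t = 26.4.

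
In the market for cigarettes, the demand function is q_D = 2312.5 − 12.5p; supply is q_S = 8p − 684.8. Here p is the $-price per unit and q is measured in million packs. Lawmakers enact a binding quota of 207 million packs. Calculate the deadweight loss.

$7914.66 million

In inverse form: demand p = 185 − 0.08q, supply p = 85.6 + 0.125q.
Competitive equilibrium: 185 − 0.08q = 85.6 + 0.125q → q* = 484.878, p* = 146.2098.
At q = 207: demand price = 185 − 0.08·207 = 168.44; supply price = 85.6 + 0.125·207 = 111.475.
Δq = 484.878 − 207 = 277.878; wedge = 168.44 − 111.475 = 56.965.
Deadweight loss = ½ × 277.878 × 56.965 = $7914.66 million.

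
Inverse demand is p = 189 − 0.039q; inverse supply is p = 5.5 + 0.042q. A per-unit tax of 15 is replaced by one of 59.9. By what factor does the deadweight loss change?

15.947

Competitive equilibrium: 189 − 0.039q = 5.5 + 0.042q → q* = 2265.4321, p* = 100.6481.
For a per-unit tax t: Δq = t/0.081, so DWL = ½·t·(t/0.081) = t²/0.162.
At t = 15: DWL = 1388.889. At t = 59.9: DWL = 22148.210.
Ratio = (59.9/15)² = 15.947.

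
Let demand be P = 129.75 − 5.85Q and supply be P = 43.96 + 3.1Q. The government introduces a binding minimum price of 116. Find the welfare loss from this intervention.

Competitive equilibrium: 129.75 − 5.85Q = 43.96 + 3.1Q → Q* = 9.5855, P* = 73.675.
At the floor P = 116, quantity demanded = (129.75 − 116)/5.85 = 2.3504.
Sellers' marginal cost at Q' = 2.3504: 43.96 + 3.1·2.3504 = 51.2462.
ΔQ = 9.5855 − 2.3504 = 7.2351; wedge = 116 − 51.2462 = 64.7538.
Welfare loss = ½ × 7.2351 × 64.7538 = 234.25.

234.25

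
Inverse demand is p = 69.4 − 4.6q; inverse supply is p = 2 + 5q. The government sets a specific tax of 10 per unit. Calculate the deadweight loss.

5.21

Competitive equilibrium: 69.4 − 4.6q = 2 + 5q → q* = 7.0208, p* = 37.1042.
With the tax, the buyer price exceeds the seller price by 10: (69.4 − 4.6q) − (2 + 5q) = 10 → q' = 5.9792.
Δq = 7.0208 − 5.9792 = 1.0416; the wedge equals the tax, 10.
Deadweight loss = ½ × 1.0416 × 10 = 5.21.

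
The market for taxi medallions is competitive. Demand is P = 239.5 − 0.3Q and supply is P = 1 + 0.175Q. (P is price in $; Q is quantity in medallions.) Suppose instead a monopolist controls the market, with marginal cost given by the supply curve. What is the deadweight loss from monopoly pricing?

$8972.06

Competitive equilibrium: 239.5 − 0.3Q = 1 + 0.175Q → Q* = 502.10526, P* = 88.86842.
Marginal revenue: MR = 239.5 − 0.6Q. Set MR = MC: 239.5 − 0.6Q = 1 + 0.175Q → Q_m = 307.74194.
Price P_m = 239.5 − 0.3·307.74194 = 147.17742; MC(Q_m) = 1 + 0.175·307.74194 = 54.85484.
Competitive Q* = 502.10526, so ΔQ = 194.36332; wedge = 147.17742 − 54.85484 = 92.32258.
DWL = ½ × 194.36332 × 92.32258 = $8972.06.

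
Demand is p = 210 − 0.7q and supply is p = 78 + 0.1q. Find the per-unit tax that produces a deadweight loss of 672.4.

32.8

Competitive equilibrium: 210 − 0.7q = 78 + 0.1q → q* = 165, p* = 94.5.
A tax t gives Δq = t/0.8 and wedge t, so DWL = t²/1.6.
t²/1.6 = 672.4 → t² = 1075.84 → t = 32.8.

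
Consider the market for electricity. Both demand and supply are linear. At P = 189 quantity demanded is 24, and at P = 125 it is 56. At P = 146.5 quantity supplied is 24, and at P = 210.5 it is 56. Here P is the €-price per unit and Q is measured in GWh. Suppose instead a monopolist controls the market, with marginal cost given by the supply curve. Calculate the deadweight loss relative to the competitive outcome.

Demand slope = (125 − 189)/(56 − 24) = −2, so P = 237 − 2Q.
Supply slope = (210.5 − 146.5)/(56 − 24) = 2, so P = 98.5 + 2Q.
Competitive equilibrium: 237 − 2Q = 98.5 + 2Q → Q* = 34.625, P* = 167.75.
Marginal revenue: MR = 237 − 4Q. Set MR = MC: 237 − 4Q = 98.5 + 2Q → Q_m = 23.0833.
Price P_m = 237 − 2·23.0833 = 190.8334; MC(Q_m) = 98.5 + 2·23.0833 = 144.6666.
Competitive Q* = 34.625, so ΔQ = 11.5417; wedge = 190.8334 − 144.6666 = 46.1668.
DWL = ½ × 11.5417 × 46.1668 = €266.42.

€266.42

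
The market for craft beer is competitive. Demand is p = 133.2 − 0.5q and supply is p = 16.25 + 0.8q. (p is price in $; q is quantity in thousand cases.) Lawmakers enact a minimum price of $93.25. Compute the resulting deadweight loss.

$65.80 thousand

Competitive equilibrium: 133.2 − 0.5q = 16.25 + 0.8q → q* = 89.9615, p* = 88.2192.
At the floor p = 93.25, quantity demanded = (133.2 − 93.25)/0.5 = 79.9.
Sellers' marginal cost at q' = 79.9: 16.25 + 0.8·79.9 = 80.17.
Δq = 89.9615 − 79.9 = 10.0615; wedge = 93.25 − 80.17 = 13.08.
Welfare loss = ½ × 10.0615 × 13.08 = $65.80 thousand.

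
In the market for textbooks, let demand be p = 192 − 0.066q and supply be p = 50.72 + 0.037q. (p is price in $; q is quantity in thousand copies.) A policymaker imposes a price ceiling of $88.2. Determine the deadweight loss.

Competitive equilibrium: 192 − 0.066q = 50.72 + 0.037q → q* = 1371.6505, p* = 101.4711.
At the ceiling p = 88.2, quantity supplied = (88.2 − 50.72)/0.037 = 1012.973.
Willingness to pay at q' = 1012.973: 192 − 0.066·1012.973 = 125.1438.
Δq = 1371.6505 − 1012.973 = 358.6775; wedge = 125.1438 − 88.2 = 36.9438.
DWL = ½ × 358.6775 × 36.9438 = $6625.45 thousand.

$6625.45 thousand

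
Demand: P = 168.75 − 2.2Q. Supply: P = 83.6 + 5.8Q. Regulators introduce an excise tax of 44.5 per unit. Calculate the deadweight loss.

Competitive equilibrium: 168.75 − 2.2Q = 83.6 + 5.8Q → Q* = 10.6438, P* = 145.3338.
With the tax, the buyer price exceeds the seller price by 44.5: (168.75 − 2.2Q) − (83.6 + 5.8Q) = 44.5 → Q' = 5.0813.
ΔQ = 10.6438 − 5.0813 = 5.5625; the wedge equals the tax, 44.5.
Welfare loss = ½ × 5.5625 × 44.5 = 123.77.

123.77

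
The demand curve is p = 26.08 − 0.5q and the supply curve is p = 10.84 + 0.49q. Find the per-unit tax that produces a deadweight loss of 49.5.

9.9

Competitive equilibrium: 26.08 − 0.5q = 10.84 + 0.49q → q* = 15.3939, p* = 18.383.
A tax t gives Δq = t/0.99 and wedge t, so DWL = t²/1.98.
t²/1.98 = 49.5 → t² = 98.01 → t = 9.9.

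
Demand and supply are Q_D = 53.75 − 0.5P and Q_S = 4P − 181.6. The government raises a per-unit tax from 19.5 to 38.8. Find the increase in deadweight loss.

In inverse form: demand P = 107.5 − 2Q, supply P = 45.4 + 0.25Q.
Competitive equilibrium: 107.5 − 2Q = 45.4 + 0.25Q → Q* = 27.6, P* = 52.3.
For a per-unit tax t: ΔQ = t/2.25, so DWL = ½·t·(t/2.25) = t²/4.5.
At t = 19.5: DWL = 84.5. At t = 38.8: DWL = 334.542.
Increase = 334.542 − 84.5 = 250.04.

250.04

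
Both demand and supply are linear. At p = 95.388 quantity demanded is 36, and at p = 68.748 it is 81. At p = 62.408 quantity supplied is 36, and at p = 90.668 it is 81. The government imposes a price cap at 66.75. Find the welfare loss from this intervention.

Demand slope = (68.748 − 95.388)/(81 − 36) = −0.592, so p = 116.7 − 0.592q.
Supply slope = (90.668 − 62.408)/(81 − 36) = 0.628, so p = 39.8 + 0.628q.
Competitive equilibrium: 116.7 − 0.592q = 39.8 + 0.628q → q* = 63.0328, p* = 79.3846.
At the ceiling p = 66.75, quantity supplied = (66.75 − 39.8)/0.628 = 42.914.
Willingness to pay at q' = 42.914: 116.7 − 0.592·42.914 = 91.2949.
Δq = 63.0328 − 42.914 = 20.1188; wedge = 91.2949 − 66.75 = 24.5449.
DWL = ½ × 20.1188 × 24.5449 = 246.91.

246.91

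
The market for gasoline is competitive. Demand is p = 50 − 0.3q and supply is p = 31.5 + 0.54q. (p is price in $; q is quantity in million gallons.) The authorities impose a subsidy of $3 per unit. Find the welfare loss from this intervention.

Competitive equilibrium: 50 − 0.3q = 31.5 + 0.54q → q* = 22.0238, p* = 43.3929.
The subsidy lowers effective supply by 3: p = 28.5 + 0.54q.
New quantity: 50 − 0.3q = 28.5 + 0.54q → q' = 25.5952.
Overproduction Δq = 25.5952 − 22.0238 = 3.5714; wedge = subsidy = 3.
Welfare loss = ½ × 3.5714 × 3 = $5.36 million.

$5.36 million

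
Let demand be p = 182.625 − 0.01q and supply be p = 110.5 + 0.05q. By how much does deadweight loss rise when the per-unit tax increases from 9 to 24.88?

Competitive equilibrium: 182.625 − 0.01q = 110.5 + 0.05q → q* = 1202.0833, p* = 170.6042.
For a per-unit tax t: Δq = t/0.06, so DWL = ½·t·(t/0.06) = t²/0.12.
At t = 9: DWL = 675. At t = 24.88: DWL = 5158.453.
Increase = 5158.453 − 675 = 4483.45.

4483.45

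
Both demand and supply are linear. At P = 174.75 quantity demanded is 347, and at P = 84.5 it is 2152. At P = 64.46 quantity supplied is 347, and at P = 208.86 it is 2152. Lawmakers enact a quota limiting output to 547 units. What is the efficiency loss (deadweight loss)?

Demand slope = (84.5 − 174.75)/(2152 − 347) = −0.05, so P = 192.1 − 0.05Q.
Supply slope = (208.86 − 64.46)/(2152 − 347) = 0.08, so P = 36.7 + 0.08Q.
Competitive equilibrium: 192.1 − 0.05Q = 36.7 + 0.08Q → Q* = 1195.3846, P* = 132.3308.
At Q = 547: demand price = 192.1 − 0.05·547 = 164.75; supply price = 36.7 + 0.08·547 = 80.46.
ΔQ = 1195.3846 − 547 = 648.3846; wedge = 164.75 − 80.46 = 84.29.
Deadweight loss = ½ × 648.3846 × 84.29 = 27326.17.

27326.17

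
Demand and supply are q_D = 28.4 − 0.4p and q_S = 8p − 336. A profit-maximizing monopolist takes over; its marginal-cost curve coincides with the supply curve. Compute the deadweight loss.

38.12

In inverse form: demand p = 71 − 2.5q, supply p = 42 + 0.125q.
Competitive equilibrium: 71 − 2.5q = 42 + 0.125q → q* = 11.0476, p* = 43.381.
Marginal revenue: MR = 71 − 5q. Set MR = MC: 71 − 5q = 42 + 0.125q → q_m = 5.6585.
Price p_m = 71 − 2.5·5.6585 = 56.8538; MC(q_m) = 42 + 0.125·5.6585 = 42.7073.
Competitive q* = 11.0476, so Δq = 5.3891; wedge = 56.8538 − 42.7073 = 14.1465.
Deadweight loss = ½ × 5.3891 × 14.1465 = 38.12.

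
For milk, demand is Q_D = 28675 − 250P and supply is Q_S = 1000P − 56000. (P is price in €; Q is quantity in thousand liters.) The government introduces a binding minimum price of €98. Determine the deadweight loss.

€143073.06 thousand

In inverse form: demand P = 114.7 − 0.004Q, supply P = 56 + 0.001Q.
Competitive equilibrium: 114.7 − 0.004Q = 56 + 0.001Q → Q* = 11740, P* = 67.74.
At the floor P = 98, quantity demanded = (114.7 − 98)/0.004 = 4175.
Sellers' marginal cost at Q' = 4175: 56 + 0.001·4175 = 60.175.
ΔQ = 11740 − 4175 = 7565; wedge = 98 − 60.175 = 37.825.
Welfare loss = ½ × 7565 × 37.825 = €143073.06 thousand.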